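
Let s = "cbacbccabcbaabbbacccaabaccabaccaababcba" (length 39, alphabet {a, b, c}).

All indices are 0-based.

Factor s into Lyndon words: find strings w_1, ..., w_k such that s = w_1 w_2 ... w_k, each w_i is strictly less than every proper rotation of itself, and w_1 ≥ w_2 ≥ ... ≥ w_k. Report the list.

["c", "b", "acbcc", "abcb", "aabbbaccc", "aabaccabacc", "aababcb", "a"]

emit factor 1: 'c' (i=0, period=1)
emit factor 2: 'b' (i=1, period=1)
emit factor 3: 'acbcc' (i=2, period=5)
emit factor 4: 'abcb' (i=7, period=4)
emit factor 5: 'aabbbaccc' (i=11, period=9)
emit factor 6: 'aabaccabacc' (i=20, period=11)
emit factor 7: 'aababcb' (i=31, period=7)
emit factor 8: 'a' (i=38, period=1)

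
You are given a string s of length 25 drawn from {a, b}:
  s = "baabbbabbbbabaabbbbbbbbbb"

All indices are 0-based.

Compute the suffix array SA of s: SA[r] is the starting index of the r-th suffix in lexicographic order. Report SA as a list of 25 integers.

sorted suffixes:
  #0 SA[0]=1  'aabbbabbbbabaabbbbbbbbbb'
  #1 SA[1]=13  'aabbbbbbbbbb'
  #2 SA[2]=11  'abaabbbbbbbbbb'
  #3 SA[3]=2  'abbbabbbbabaabbbbbbbbbb'
  #4 SA[4]=6  'abbbbabaabbbbbbbbbb'
  #5 SA[5]=14  'abbbbbbbbbb'
  #6 SA[6]=24  'b'
  #7 SA[7]=0  'baabbbabbbbabaabbbbbbbbbb'
  #8 SA[8]=12  'baabbbbbbbbbb'
  #9 SA[9]=10  'babaabbbbbbbbbb'
  #10 SA[10]=5  'babbbbabaabbbbbbbbbb'
  #11 SA[11]=23  'bb'
  #12 SA[12]=9  'bbabaabbbbbbbbbb'
  #13 SA[13]=4  'bbabbbbabaabbbbbbbbbb'
  #14 SA[14]=22  'bbb'
  #15 SA[15]=8  'bbbabaabbbbbbbbbb'
  #16 SA[16]=3  'bbbabbbbabaabbbbbbbbbb'
  #17 SA[17]=21  'bbbb'
  #18 SA[18]=7  'bbbbabaabbbbbbbbbb'
  #19 SA[19]=20  'bbbbb'
  #20 SA[20]=19  'bbbbbb'
  #21 SA[21]=18  'bbbbbbb'
  #22 SA[22]=17  'bbbbbbbb'
  #23 SA[23]=16  'bbbbbbbbb'
  #24 SA[24]=15  'bbbbbbbbbb'

[1, 13, 11, 2, 6, 14, 24, 0, 12, 10, 5, 23, 9, 4, 22, 8, 3, 21, 7, 20, 19, 18, 17, 16, 15]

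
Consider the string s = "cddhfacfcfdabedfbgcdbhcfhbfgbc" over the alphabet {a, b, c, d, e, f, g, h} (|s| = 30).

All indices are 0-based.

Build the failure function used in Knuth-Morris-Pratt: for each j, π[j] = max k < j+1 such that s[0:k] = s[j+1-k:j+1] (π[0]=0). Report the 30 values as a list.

[0, 0, 0, 0, 0, 0, 1, 0, 1, 0, 0, 0, 0, 0, 0, 0, 0, 0, 1, 2, 0, 0, 1, 0, 0, 0, 0, 0, 0, 1]

π[0] = 0
j=1 s[j]='d': π[1]=0 (border '')
j=2 s[j]='d': π[2]=0 (border '')
j=3 s[j]='h': π[3]=0 (border '')
j=4 s[j]='f': π[4]=0 (border '')
j=5 s[j]='a': π[5]=0 (border '')
j=6 s[j]='c': π[6]=1 (border 'c')
j=7 s[j]='f': k: 1→0; π[7]=0 (border '')
j=8 s[j]='c': π[8]=1 (border 'c')
j=9 s[j]='f': k: 1→0; π[9]=0 (border '')
j=10 s[j]='d': π[10]=0 (border '')
j=11 s[j]='a': π[11]=0 (border '')
j=12 s[j]='b': π[12]=0 (border '')
j=13 s[j]='e': π[13]=0 (border '')
j=14 s[j]='d': π[14]=0 (border '')
j=15 s[j]='f': π[15]=0 (border '')
j=16 s[j]='b': π[16]=0 (border '')
j=17 s[j]='g': π[17]=0 (border '')
j=18 s[j]='c': π[18]=1 (border 'c')
j=19 s[j]='d': π[19]=2 (border 'cd')
j=20 s[j]='b': k: 2→0; π[20]=0 (border '')
j=21 s[j]='h': π[21]=0 (border '')
j=22 s[j]='c': π[22]=1 (border 'c')
j=23 s[j]='f': k: 1→0; π[23]=0 (border '')
j=24 s[j]='h': π[24]=0 (border '')
j=25 s[j]='b': π[25]=0 (border '')
j=26 s[j]='f': π[26]=0 (border '')
j=27 s[j]='g': π[27]=0 (border '')
j=28 s[j]='b': π[28]=0 (border '')
j=29 s[j]='c': π[29]=1 (border 'c')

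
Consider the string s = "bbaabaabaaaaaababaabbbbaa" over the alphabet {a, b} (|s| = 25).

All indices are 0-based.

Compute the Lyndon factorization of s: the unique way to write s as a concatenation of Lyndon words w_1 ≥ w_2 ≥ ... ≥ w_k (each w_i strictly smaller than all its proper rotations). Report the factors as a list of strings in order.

["b", "b", "aab", "aab", "aaaaaababaabbbb", "a", "a"]

emit factor 1: 'b' (i=0, period=1)
emit factor 2: 'b' (i=1, period=1)
emit factor 3: 'aab' (i=2, period=3)
emit factor 4: 'aab' (i=5, period=3)
emit factor 5: 'aaaaaababaabbbb' (i=8, period=15)
emit factor 6: 'a' (i=23, period=1)
emit factor 7: 'a' (i=24, period=1)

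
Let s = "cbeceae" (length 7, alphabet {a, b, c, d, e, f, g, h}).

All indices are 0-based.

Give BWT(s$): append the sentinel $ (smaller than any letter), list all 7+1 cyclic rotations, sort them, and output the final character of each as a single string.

eec$eacb

rank  rotation  last
    0  $cbeceae  e
    1  ae$cbece  e
    2  beceae$c  c
    3  cbeceae$  $
    4  ceae$cbe  e
    5  e$cbecea  a
    6  eae$cbec  c
    7  eceae$cb  b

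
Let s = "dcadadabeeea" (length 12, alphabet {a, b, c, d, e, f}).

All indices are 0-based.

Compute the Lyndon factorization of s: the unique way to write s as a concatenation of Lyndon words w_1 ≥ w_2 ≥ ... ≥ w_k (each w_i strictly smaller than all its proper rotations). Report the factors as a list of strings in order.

["d", "c", "ad", "ad", "abeee", "a"]

emit factor 1: 'd' (i=0, period=1)
emit factor 2: 'c' (i=1, period=1)
emit factor 3: 'ad' (i=2, period=2)
emit factor 4: 'ad' (i=4, period=2)
emit factor 5: 'abeee' (i=6, period=5)
emit factor 6: 'a' (i=11, period=1)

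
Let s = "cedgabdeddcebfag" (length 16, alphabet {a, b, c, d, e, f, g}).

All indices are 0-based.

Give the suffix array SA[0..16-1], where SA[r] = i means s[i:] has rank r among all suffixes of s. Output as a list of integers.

sorted suffixes:
  #0 SA[0]=4  'abdeddcebfag'
  #1 SA[1]=14  'ag'
  #2 SA[2]=5  'bdeddcebfag'
  #3 SA[3]=12  'bfag'
  #4 SA[4]=10  'cebfag'
  #5 SA[5]=0  'cedgabdeddcebfag'
  #6 SA[6]=9  'dcebfag'
  #7 SA[7]=8  'ddcebfag'
  #8 SA[8]=6  'deddcebfag'
  #9 SA[9]=2  'dgabdeddcebfag'
  #10 SA[10]=11  'ebfag'
  #11 SA[11]=7  'eddcebfag'
  #12 SA[12]=1  'edgabdeddcebfag'
  #13 SA[13]=13  'fag'
  #14 SA[14]=15  'g'
  #15 SA[15]=3  'gabdeddcebfag'

[4, 14, 5, 12, 10, 0, 9, 8, 6, 2, 11, 7, 1, 13, 15, 3]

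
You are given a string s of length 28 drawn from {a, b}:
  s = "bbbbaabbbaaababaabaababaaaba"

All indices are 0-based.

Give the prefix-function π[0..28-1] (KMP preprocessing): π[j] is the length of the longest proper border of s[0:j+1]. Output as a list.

π[0] = 0
j=1 s[j]='b': π[1]=1 (border 'b')
j=2 s[j]='b': π[2]=2 (border 'bb')
j=3 s[j]='b': π[3]=3 (border 'bbb')
j=4 s[j]='a': k: 3→2→1→0; π[4]=0 (border '')
j=5 s[j]='a': π[5]=0 (border '')
j=6 s[j]='b': π[6]=1 (border 'b')
j=7 s[j]='b': π[7]=2 (border 'bb')
j=8 s[j]='b': π[8]=3 (border 'bbb')
j=9 s[j]='a': k: 3→2→1→0; π[9]=0 (border '')
j=10 s[j]='a': π[10]=0 (border '')
j=11 s[j]='a': π[11]=0 (border '')
j=12 s[j]='b': π[12]=1 (border 'b')
j=13 s[j]='a': k: 1→0; π[13]=0 (border '')
j=14 s[j]='b': π[14]=1 (border 'b')
j=15 s[j]='a': k: 1→0; π[15]=0 (border '')
j=16 s[j]='a': π[16]=0 (border '')
j=17 s[j]='b': π[17]=1 (border 'b')
j=18 s[j]='a': k: 1→0; π[18]=0 (border '')
j=19 s[j]='a': π[19]=0 (border '')
j=20 s[j]='b': π[20]=1 (border 'b')
j=21 s[j]='a': k: 1→0; π[21]=0 (border '')
j=22 s[j]='b': π[22]=1 (border 'b')
j=23 s[j]='a': k: 1→0; π[23]=0 (border '')
j=24 s[j]='a': π[24]=0 (border '')
j=25 s[j]='a': π[25]=0 (border '')
j=26 s[j]='b': π[26]=1 (border 'b')
j=27 s[j]='a': k: 1→0; π[27]=0 (border '')

[0, 1, 2, 3, 0, 0, 1, 2, 3, 0, 0, 0, 1, 0, 1, 0, 0, 1, 0, 0, 1, 0, 1, 0, 0, 0, 1, 0]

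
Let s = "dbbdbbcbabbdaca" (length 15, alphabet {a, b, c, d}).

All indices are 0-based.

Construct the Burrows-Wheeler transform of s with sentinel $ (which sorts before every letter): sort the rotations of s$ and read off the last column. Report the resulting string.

rank  rotation          last
    0  $dbbdbbcbabbdaca  a
    1  a$dbbdbbcbabbdac  c
    2  abbdaca$dbbdbbcb  b
    3  aca$dbbdbbcbabbd  d
    4  babbdaca$dbbdbbc  c
    5  bbcbabbdaca$dbbd  d
    6  bbdaca$dbbdbbcba  a
    7  bbdbbcbabbdaca$d  d
    8  bcbabbdaca$dbbdb  b
    9  bdaca$dbbdbbcbab  b
   10  bdbbcbabbdaca$db  b
   11  ca$dbbdbbcbabbda  a
   12  cbabbdaca$dbbdbb  b
   13  daca$dbbdbbcbabb  b
   14  dbbcbabbdaca$dbb  b
   15  dbbdbbcbabbdaca$  $

acbdcdadbbbabbb$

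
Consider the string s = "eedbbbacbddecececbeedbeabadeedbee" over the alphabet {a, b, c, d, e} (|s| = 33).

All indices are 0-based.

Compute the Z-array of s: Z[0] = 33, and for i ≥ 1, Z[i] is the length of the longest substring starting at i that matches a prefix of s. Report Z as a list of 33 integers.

Z[0]=33
i=1: fresh scan; Z[1]=1 scan→box=[1,2)
i=2: fresh scan; Z[2]=0
i=3: fresh scan; Z[3]=0
i=4: fresh scan; Z[4]=0
i=5: fresh scan; Z[5]=0
i=6: fresh scan; Z[6]=0
i=7: fresh scan; Z[7]=0
i=8: fresh scan; Z[8]=0
i=9: fresh scan; Z[9]=0
i=10: fresh scan; Z[10]=0
i=11: fresh scan; Z[11]=1 scan→box=[11,12)
i=12: fresh scan; Z[12]=0
i=13: fresh scan; Z[13]=1 scan→box=[13,14)
i=14: fresh scan; Z[14]=0
i=15: fresh scan; Z[15]=1 scan→box=[15,16)
i=16: fresh scan; Z[16]=0
i=17: fresh scan; Z[17]=0
i=18: fresh scan; Z[18]=4 scan→box=[18,22)
i=19: min(r-i=3, Z[1]=1)=1; Z[19]=1
i=20: min(r-i=2, Z[2]=0)=0; Z[20]=0
i=21: min(r-i=1, Z[3]=0)=0; Z[21]=0
i=22: fresh scan; Z[22]=1 scan→box=[22,23)
i=23: fresh scan; Z[23]=0
i=24: fresh scan; Z[24]=0
i=25: fresh scan; Z[25]=0
i=26: fresh scan; Z[26]=0
i=27: fresh scan; Z[27]=4 scan→box=[27,31)
i=28: min(r-i=3, Z[1]=1)=1; Z[28]=1
i=29: min(r-i=2, Z[2]=0)=0; Z[29]=0
i=30: min(r-i=1, Z[3]=0)=0; Z[30]=0
i=31: fresh scan; Z[31]=2 scan→box=[31,33)
i=32: min(r-i=1, Z[1]=1)=1; Z[32]=1

[33, 1, 0, 0, 0, 0, 0, 0, 0, 0, 0, 1, 0, 1, 0, 1, 0, 0, 4, 1, 0, 0, 1, 0, 0, 0, 0, 4, 1, 0, 0, 2, 1]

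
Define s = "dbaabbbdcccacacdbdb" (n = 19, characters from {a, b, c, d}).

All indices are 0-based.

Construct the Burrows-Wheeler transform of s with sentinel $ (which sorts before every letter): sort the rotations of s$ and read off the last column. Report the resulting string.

rank  rotation              last
    0  $dbaabbbdcccacacdbdb  b
    1  aabbbdcccacacdbdb$db  b
    2  abbbdcccacacdbdb$dba  a
    3  acacdbdb$dbaabbbdccc  c
    4  acdbdb$dbaabbbdcccac  c
    5  b$dbaabbbdcccacacdbd  d
    6  baabbbdcccacacdbdb$d  d
    7  bbbdcccacacdbdb$dbaa  a
    8  bbdcccacacdbdb$dbaab  b
    9  bdb$dbaabbbdcccacacd  d
   10  bdcccacacdbdb$dbaabb  b
   11  cacacdbdb$dbaabbbdcc  c
   12  cacdbdb$dbaabbbdccca  a
   13  ccacacdbdb$dbaabbbdc  c
   14  cccacacdbdb$dbaabbbd  d
   15  cdbdb$dbaabbbdcccaca  a
   16  db$dbaabbbdcccacacdb  b
   17  dbaabbbdcccacacdbdb$  $
   18  dbdb$dbaabbbdcccacac  c
   19  dcccacacdbdb$dbaabbb  b

bbaccddabdbcacdab$cb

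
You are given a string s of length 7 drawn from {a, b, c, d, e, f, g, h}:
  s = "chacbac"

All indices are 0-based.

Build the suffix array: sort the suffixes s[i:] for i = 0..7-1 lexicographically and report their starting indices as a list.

[5, 2, 4, 6, 3, 0, 1]

rank | idx | suffix
   0 |   5 | ac
   1 |   2 | acbac
   2 |   4 | bac
   3 |   6 | c
   4 |   3 | cbac
   5 |   0 | chacbac
   6 |   1 | hacbac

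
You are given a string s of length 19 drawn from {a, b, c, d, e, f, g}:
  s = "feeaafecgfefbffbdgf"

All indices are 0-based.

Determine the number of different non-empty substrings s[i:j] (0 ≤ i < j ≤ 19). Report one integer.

rank | idx | suffix
   0 |   3 | aafecgfefbffbdgf
   1 |   4 | afecgfefbffbdgf
   2 |  15 | bdgf
   3 |  12 | bffbdgf
   4 |   7 | cgfefbffbdgf
   5 |  16 | dgf
   6 |   2 | eaafecgfefbffbdgf
   7 |   6 | ecgfefbffbdgf
   8 |   1 | eeaafecgfefbffbdgf
   9 |  10 | efbffbdgf
  10 |  18 | f
  11 |  14 | fbdgf
  12 |  11 | fbffbdgf
  13 |   5 | fecgfefbffbdgf
  14 |   0 | feeaafecgfefbffbdgf
  15 |   9 | fefbffbdgf
  16 |  13 | ffbdgf
  17 |  17 | gf
  18 |   8 | gfefbffbdgf

SA = [3, 4, 15, 12, 7, 16, 2, 6, 1, 10, 18, 14, 11, 5, 0, 9, 13, 17, 8]
[i] adj suffixes → lcp
  [1] 3/4 → 1 ('a')
  [2] 4/15 → 0 ('')
  [3] 15/12 → 1 ('b')
  [4] 12/7 → 0 ('')
  [5] 7/16 → 0 ('')
  [6] 16/2 → 0 ('')
  [7] 2/6 → 1 ('e')
  [8] 6/1 → 1 ('e')
  [9] 1/10 → 1 ('e')
  [10] 10/18 → 0 ('')
  [11] 18/14 → 1 ('f')
  [12] 14/11 → 2 ('fb')
  [13] 11/5 → 1 ('f')
  [14] 5/0 → 2 ('fe')
  [15] 0/9 → 2 ('fe')
  [16] 9/13 → 1 ('f')
  [17] 13/17 → 0 ('')
  [18] 17/8 → 2 ('gf')

n(n+1)/2 = 19·20/2 = 190
Σ LCP = 0 + 1 + 0 + 1 + 0 + 0 + 0 + 1 + 1 + 1 + 0 + 1 + 2 + 1 + 2 + 2 + 1 + 0 + 2 = 16
distinct = 190 − 16 = 174

174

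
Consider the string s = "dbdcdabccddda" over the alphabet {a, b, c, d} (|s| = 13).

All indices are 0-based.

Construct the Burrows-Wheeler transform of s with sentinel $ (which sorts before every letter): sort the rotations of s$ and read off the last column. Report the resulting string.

rank  rotation        last
    0  $dbdcdabccddda  a
    1  a$dbdcdabccddd  d
    2  abccddda$dbdcd  d
    3  bccddda$dbdcda  a
    4  bdcdabccddda$d  d
    5  ccddda$dbdcdab  b
    6  cdabccddda$dbd  d
    7  cddda$dbdcdabc  c
    8  da$dbdcdabccdd  d
    9  dabccddda$dbdc  c
   10  dbdcdabccddda$  $
   11  dcdabccddda$db  b
   12  dda$dbdcdabccd  d
   13  ddda$dbdcdabcc  c

addadbdcdc$bdc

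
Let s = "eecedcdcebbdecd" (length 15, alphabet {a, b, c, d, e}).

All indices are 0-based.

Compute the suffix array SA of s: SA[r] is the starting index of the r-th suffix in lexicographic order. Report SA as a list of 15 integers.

rank→(start, suffix):
  0 → (9, 'bbdecd')
  1 → (10, 'bdecd')
  2 → (13, 'cd')
  3 → (5, 'cdcebbdecd')
  4 → (7, 'cebbdecd')
  5 → (2, 'cedcdcebbdecd')
  6 → (14, 'd')
  7 → (4, 'dcdcebbdecd')
  8 → (6, 'dcebbdecd')
  9 → (11, 'decd')
  10 → (8, 'ebbdecd')
  11 → (12, 'ecd')
  12 → (1, 'ecedcdcebbdecd')
  13 → (3, 'edcdcebbdecd')
  14 → (0, 'eecedcdcebbdecd')

[9, 10, 13, 5, 7, 2, 14, 4, 6, 11, 8, 12, 1, 3, 0]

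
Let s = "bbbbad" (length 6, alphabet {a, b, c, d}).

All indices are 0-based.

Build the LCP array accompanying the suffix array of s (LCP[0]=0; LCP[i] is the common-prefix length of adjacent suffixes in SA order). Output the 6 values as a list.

rank→(start, suffix):
  0 → (4, 'ad')
  1 → (3, 'bad')
  2 → (2, 'bbad')
  3 → (1, 'bbbad')
  4 → (0, 'bbbbad')
  5 → (5, 'd')

SA = [4, 3, 2, 1, 0, 5]
i: (SA[i-1],SA[i]) lcp shared
  1: (4,3) 0 ''
  2: (3,2) 1 'b'
  3: (2,1) 2 'bb'
  4: (1,0) 3 'bbb'
  5: (0,5) 0 ''

[0, 0, 1, 2, 3, 0]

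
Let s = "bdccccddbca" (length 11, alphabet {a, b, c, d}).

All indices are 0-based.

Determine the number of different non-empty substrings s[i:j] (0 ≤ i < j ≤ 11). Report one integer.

56

rank→(start, suffix):
  0 → (10, 'a')
  1 → (8, 'bca')
  2 → (0, 'bdccccddbca')
  3 → (9, 'ca')
  4 → (2, 'ccccddbca')
  5 → (3, 'cccddbca')
  6 → (4, 'ccddbca')
  7 → (5, 'cddbca')
  8 → (7, 'dbca')
  9 → (1, 'dccccddbca')
  10 → (6, 'ddbca')

SA = [10, 8, 0, 9, 2, 3, 4, 5, 7, 1, 6]
[i] adj suffixes → lcp
  [1] 10/8 → 0 ('')
  [2] 8/0 → 1 ('b')
  [3] 0/9 → 0 ('')
  [4] 9/2 → 1 ('c')
  [5] 2/3 → 3 ('ccc')
  [6] 3/4 → 2 ('cc')
  [7] 4/5 → 1 ('c')
  [8] 5/7 → 0 ('')
  [9] 7/1 → 1 ('d')
  [10] 1/6 → 1 ('d')

n(n+1)/2 = 11·12/2 = 66
Σ LCP = 0 + 0 + 1 + 0 + 1 + 3 + 2 + 1 + 0 + 1 + 1 = 10
distinct = 66 − 10 = 56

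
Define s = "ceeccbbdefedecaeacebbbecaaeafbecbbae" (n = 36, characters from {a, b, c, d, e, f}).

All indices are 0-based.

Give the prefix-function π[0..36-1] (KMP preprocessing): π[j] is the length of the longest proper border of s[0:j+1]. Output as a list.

[0, 0, 0, 1, 1, 0, 0, 0, 0, 0, 0, 0, 0, 1, 0, 0, 0, 1, 2, 0, 0, 0, 0, 1, 0, 0, 0, 0, 0, 0, 0, 1, 0, 0, 0, 0]

π[0] = 0
j=1 s[j]='e': π[1]=0 (border '')
j=2 s[j]='e': π[2]=0 (border '')
j=3 s[j]='c': π[3]=1 (border 'c')
j=4 s[j]='c': k: 1→0; π[4]=1 (border 'c')
j=5 s[j]='b': k: 1→0; π[5]=0 (border '')
j=6 s[j]='b': π[6]=0 (border '')
j=7 s[j]='d': π[7]=0 (border '')
j=8 s[j]='e': π[8]=0 (border '')
j=9 s[j]='f': π[9]=0 (border '')
j=10 s[j]='e': π[10]=0 (border '')
j=11 s[j]='d': π[11]=0 (border '')
j=12 s[j]='e': π[12]=0 (border '')
j=13 s[j]='c': π[13]=1 (border 'c')
j=14 s[j]='a': k: 1→0; π[14]=0 (border '')
j=15 s[j]='e': π[15]=0 (border '')
j=16 s[j]='a': π[16]=0 (border '')
j=17 s[j]='c': π[17]=1 (border 'c')
j=18 s[j]='e': π[18]=2 (border 'ce')
j=19 s[j]='b': k: 2→0; π[19]=0 (border '')
j=20 s[j]='b': π[20]=0 (border '')
j=21 s[j]='b': π[21]=0 (border '')
j=22 s[j]='e': π[22]=0 (border '')
j=23 s[j]='c': π[23]=1 (border 'c')
j=24 s[j]='a': k: 1→0; π[24]=0 (border '')
j=25 s[j]='a': π[25]=0 (border '')
j=26 s[j]='e': π[26]=0 (border '')
j=27 s[j]='a': π[27]=0 (border '')
j=28 s[j]='f': π[28]=0 (border '')
j=29 s[j]='b': π[29]=0 (border '')
j=30 s[j]='e': π[30]=0 (border '')
j=31 s[j]='c': π[31]=1 (border 'c')
j=32 s[j]='b': k: 1→0; π[32]=0 (border '')
j=33 s[j]='b': π[33]=0 (border '')
j=34 s[j]='a': π[34]=0 (border '')
j=35 s[j]='e': π[35]=0 (border '')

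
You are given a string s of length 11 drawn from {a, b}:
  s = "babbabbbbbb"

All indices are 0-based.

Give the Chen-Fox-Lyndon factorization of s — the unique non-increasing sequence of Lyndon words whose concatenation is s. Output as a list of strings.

["b", "abbabbbbbb"]

emit factor 1: 'b' (i=0, period=1)
emit factor 2: 'abbabbbbbb' (i=1, period=10)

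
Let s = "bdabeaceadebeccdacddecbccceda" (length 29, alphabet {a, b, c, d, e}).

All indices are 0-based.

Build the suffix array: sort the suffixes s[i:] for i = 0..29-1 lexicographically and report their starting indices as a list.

[28, 2, 16, 5, 8, 22, 0, 3, 11, 21, 23, 13, 24, 14, 17, 6, 25, 27, 1, 15, 18, 9, 19, 4, 7, 10, 20, 12, 26]

sorted suffixes:
  #0 SA[0]=28  'a'
  #1 SA[1]=2  'abeaceadebeccdacddecbccceda'
  #2 SA[2]=16  'acddecbccceda'
  #3 SA[3]=5  'aceadebeccdacddecbccceda'
  #4 SA[4]=8  'adebeccdacddecbccceda'
  #5 SA[5]=22  'bccceda'
  #6 SA[6]=0  'bdabeaceadebeccdacddecbccceda'
  #7 SA[7]=3  'beaceadebeccdacddecbccceda'
  #8 SA[8]=11  'beccdacddecbccceda'
  #9 SA[9]=21  'cbccceda'
  #10 SA[10]=23  'ccceda'
  #11 SA[11]=13  'ccdacddecbccceda'
  #12 SA[12]=24  'cceda'
  #13 SA[13]=14  'cdacddecbccceda'
  #14 SA[14]=17  'cddecbccceda'
  #15 SA[15]=6  'ceadebeccdacddecbccceda'
  #16 SA[16]=25  'ceda'
  #17 SA[17]=27  'da'
  #18 SA[18]=1  'dabeaceadebeccdacddecbccceda'
  #19 SA[19]=15  'dacddecbccceda'
  #20 SA[20]=18  'ddecbccceda'
  #21 SA[21]=9  'debeccdacddecbccceda'
  #22 SA[22]=19  'decbccceda'
  #23 SA[23]=4  'eaceadebeccdacddecbccceda'
  #24 SA[24]=7  'eadebeccdacddecbccceda'
  #25 SA[25]=10  'ebeccdacddecbccceda'
  #26 SA[26]=20  'ecbccceda'
  #27 SA[27]=12  'eccdacddecbccceda'
  #28 SA[28]=26  'eda'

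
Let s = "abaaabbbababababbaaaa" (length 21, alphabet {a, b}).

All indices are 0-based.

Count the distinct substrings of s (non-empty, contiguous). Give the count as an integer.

174

sorted suffixes:
  #0 SA[0]=20  'a'
  #1 SA[1]=19  'aa'
  #2 SA[2]=18  'aaa'
  #3 SA[3]=17  'aaaa'
  #4 SA[4]=2  'aaabbbababababbaaaa'
  #5 SA[5]=3  'aabbbababababbaaaa'
  #6 SA[6]=0  'abaaabbbababababbaaaa'
  #7 SA[7]=8  'ababababbaaaa'
  #8 SA[8]=10  'abababbaaaa'
  #9 SA[9]=12  'ababbaaaa'
  #10 SA[10]=14  'abbaaaa'
  #11 SA[11]=4  'abbbababababbaaaa'
  #12 SA[12]=16  'baaaa'
  #13 SA[13]=1  'baaabbbababababbaaaa'
  #14 SA[14]=7  'bababababbaaaa'
  #15 SA[15]=9  'babababbaaaa'
  #16 SA[16]=11  'bababbaaaa'
  #17 SA[17]=13  'babbaaaa'
  #18 SA[18]=15  'bbaaaa'
  #19 SA[19]=6  'bbababababbaaaa'
  #20 SA[20]=5  'bbbababababbaaaa'

SA = [20, 19, 18, 17, 2, 3, 0, 8, 10, 12, 14, 4, 16, 1, 7, 9, 11, 13, 15, 6, 5]
rank  pair      lcp
   1  s[20:],s[19:]  1  'a'
   2  s[19:],s[18:]  2  'aa'
   3  s[18:],s[17:]  3  'aaa'
   4  s[17:],s[2:]  3  'aaa'
   5  s[2:],s[3:]  2  'aa'
   6  s[3:],s[0:]  1  'a'
   7  s[0:],s[8:]  3  'aba'
   8  s[8:],s[10:]  6  'ababab'
   9  s[10:],s[12:]  4  'abab'
  10  s[12:],s[14:]  2  'ab'
  11  s[14:],s[4:]  3  'abb'
  12  s[4:],s[16:]  0  ''
  13  s[16:],s[1:]  4  'baaa'
  14  s[1:],s[7:]  2  'ba'
  15  s[7:],s[9:]  7  'bababab'
  16  s[9:],s[11:]  5  'babab'
  17  s[11:],s[13:]  3  'bab'
  18  s[13:],s[15:]  1  'b'
  19  s[15:],s[6:]  3  'bba'
  20  s[6:],s[5:]  2  'bb'

n(n+1)/2 = 21·22/2 = 231
Σ LCP = 0 + 1 + 2 + 3 + 3 + 2 + 1 + 3 + 6 + 4 + 2 + 3 + 0 + 4 + 2 + 7 + 5 + 3 + 1 + 3 + 2 = 57
distinct = 231 − 57 = 174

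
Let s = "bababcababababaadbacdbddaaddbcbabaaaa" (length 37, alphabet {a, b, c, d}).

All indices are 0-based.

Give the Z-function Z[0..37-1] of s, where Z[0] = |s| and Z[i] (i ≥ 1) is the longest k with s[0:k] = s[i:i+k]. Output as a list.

Z[0]=37
i=1: fresh scan; Z[1]=0
i=2: fresh scan; Z[2]=3 scan→box=[2,5)
i=3: min(r-i=2, Z[1]=0)=0; Z[3]=0
i=4: min(r-i=1, Z[2]=3)=1; Z[4]=1
i=5: fresh scan; Z[5]=0
i=6: fresh scan; Z[6]=0
i=7: fresh scan; Z[7]=5 scan→box=[7,12)
i=8: min(r-i=4, Z[1]=0)=0; Z[8]=0
i=9: min(r-i=3, Z[2]=3)=3; Z[9]=5 scan→box=[9,14)
i=10: min(r-i=4, Z[1]=0)=0; Z[10]=0
i=11: min(r-i=3, Z[2]=3)=3; Z[11]=4 scan→box=[11,15)
i=12: min(r-i=3, Z[1]=0)=0; Z[12]=0
i=13: min(r-i=2, Z[2]=3)=2; Z[13]=2
i=14: min(r-i=1, Z[3]=0)=0; Z[14]=0
i=15: fresh scan; Z[15]=0
i=16: fresh scan; Z[16]=0
i=17: fresh scan; Z[17]=2 scan→box=[17,19)
i=18: min(r-i=1, Z[1]=0)=0; Z[18]=0
i=19: fresh scan; Z[19]=0
i=20: fresh scan; Z[20]=0
i=21: fresh scan; Z[21]=1 scan→box=[21,22)
i=22: fresh scan; Z[22]=0
i=23: fresh scan; Z[23]=0
i=24: fresh scan; Z[24]=0
i=25: fresh scan; Z[25]=0
i=26: fresh scan; Z[26]=0
i=27: fresh scan; Z[27]=0
i=28: fresh scan; Z[28]=1 scan→box=[28,29)
i=29: fresh scan; Z[29]=0
i=30: fresh scan; Z[30]=4 scan→box=[30,34)
i=31: min(r-i=3, Z[1]=0)=0; Z[31]=0
i=32: min(r-i=2, Z[2]=3)=2; Z[32]=2
i=33: min(r-i=1, Z[3]=0)=0; Z[33]=0
i=34: fresh scan; Z[34]=0
i=35: fresh scan; Z[35]=0
i=36: fresh scan; Z[36]=0

[37, 0, 3, 0, 1, 0, 0, 5, 0, 5, 0, 4, 0, 2, 0, 0, 0, 2, 0, 0, 0, 1, 0, 0, 0, 0, 0, 0, 1, 0, 4, 0, 2, 0, 0, 0, 0]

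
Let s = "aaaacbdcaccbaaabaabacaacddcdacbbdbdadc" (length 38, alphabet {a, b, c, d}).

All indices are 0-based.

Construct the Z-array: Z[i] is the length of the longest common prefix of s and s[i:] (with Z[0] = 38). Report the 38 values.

Z[0]=38
i=1: fresh scan; Z[1]=3 extend→box=[1,4)
i=2: min(r-i=2, Z[1]=3)=2; Z[2]=2
i=3: min(r-i=1, Z[2]=2)=1; Z[3]=1
i=4: fresh scan; Z[4]=0
i=5: fresh scan; Z[5]=0
i=6: fresh scan; Z[6]=0
i=7: fresh scan; Z[7]=0
i=8: fresh scan; Z[8]=1 extend→box=[8,9)
i=9: fresh scan; Z[9]=0
i=10: fresh scan; Z[10]=0
i=11: fresh scan; Z[11]=0
i=12: fresh scan; Z[12]=3 extend→box=[12,15)
i=13: min(r-i=2, Z[1]=3)=2; Z[13]=2
i=14: min(r-i=1, Z[2]=2)=1; Z[14]=1
i=15: fresh scan; Z[15]=0
i=16: fresh scan; Z[16]=2 extend→box=[16,18)
i=17: min(r-i=1, Z[1]=3)=1; Z[17]=1
i=18: fresh scan; Z[18]=0
i=19: fresh scan; Z[19]=1 extend→box=[19,20)
i=20: fresh scan; Z[20]=0
i=21: fresh scan; Z[21]=2 extend→box=[21,23)
i=22: min(r-i=1, Z[1]=3)=1; Z[22]=1
i=23: fresh scan; Z[23]=0
i=24: fresh scan; Z[24]=0
i=25: fresh scan; Z[25]=0
i=26: fresh scan; Z[26]=0
i=27: fresh scan; Z[27]=0
i=28: fresh scan; Z[28]=1 extend→box=[28,29)
i=29: fresh scan; Z[29]=0
i=30: fresh scan; Z[30]=0
i=31: fresh scan; Z[31]=0
i=32: fresh scan; Z[32]=0
i=33: fresh scan; Z[33]=0
i=34: fresh scan; Z[34]=0
i=35: fresh scan; Z[35]=1 extend→box=[35,36)
i=36: fresh scan; Z[36]=0
i=37: fresh scan; Z[37]=0

[38, 3, 2, 1, 0, 0, 0, 0, 1, 0, 0, 0, 3, 2, 1, 0, 2, 1, 0, 1, 0, 2, 1, 0, 0, 0, 0, 0, 1, 0, 0, 0, 0, 0, 0, 1, 0, 0]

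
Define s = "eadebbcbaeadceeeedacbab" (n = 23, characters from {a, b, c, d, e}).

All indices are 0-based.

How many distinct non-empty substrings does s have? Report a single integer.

249

sorted suffixes:
  #0 SA[0]=21  'ab'
  #1 SA[1]=18  'acbab'
  #2 SA[2]=10  'adceeeedacbab'
  #3 SA[3]=1  'adebbcbaeadceeeedacbab'
  #4 SA[4]=8  'aeadceeeedacbab'
  #5 SA[5]=22  'b'
  #6 SA[6]=20  'bab'
  #7 SA[7]=7  'baeadceeeedacbab'
  #8 SA[8]=4  'bbcbaeadceeeedacbab'
  #9 SA[9]=5  'bcbaeadceeeedacbab'
  #10 SA[10]=19  'cbab'
  #11 SA[11]=6  'cbaeadceeeedacbab'
  #12 SA[12]=12  'ceeeedacbab'
  #13 SA[13]=17  'dacbab'
  #14 SA[14]=11  'dceeeedacbab'
  #15 SA[15]=2  'debbcbaeadceeeedacbab'
  #16 SA[16]=9  'eadceeeedacbab'
  #17 SA[17]=0  'eadebbcbaeadceeeedacbab'
  #18 SA[18]=3  'ebbcbaeadceeeedacbab'
  #19 SA[19]=16  'edacbab'
  #20 SA[20]=15  'eedacbab'
  #21 SA[21]=14  'eeedacbab'
  #22 SA[22]=13  'eeeedacbab'

SA = [21, 18, 10, 1, 8, 22, 20, 7, 4, 5, 19, 6, 12, 17, 11, 2, 9, 0, 3, 16, 15, 14, 13]
rank  pair      lcp
   1  s[21:],s[18:]  1  'a'
   2  s[18:],s[10:]  1  'a'
   3  s[10:],s[1:]  2  'ad'
   4  s[1:],s[8:]  1  'a'
   5  s[8:],s[22:]  0  ''
   6  s[22:],s[20:]  1  'b'
   7  s[20:],s[7:]  2  'ba'
   8  s[7:],s[4:]  1  'b'
   9  s[4:],s[5:]  1  'b'
  10  s[5:],s[19:]  0  ''
  11  s[19:],s[6:]  3  'cba'
  12  s[6:],s[12:]  1  'c'
  13  s[12:],s[17:]  0  ''
  14  s[17:],s[11:]  1  'd'
  15  s[11:],s[2:]  1  'd'
  16  s[2:],s[9:]  0  ''
  17  s[9:],s[0:]  3  'ead'
  18  s[0:],s[3:]  1  'e'
  19  s[3:],s[16:]  1  'e'
  20  s[16:],s[15:]  1  'e'
  21  s[15:],s[14:]  2  'ee'
  22  s[14:],s[13:]  3  'eee'

n(n+1)/2 = 23·24/2 = 276
Σ LCP = 0 + 1 + 1 + 2 + 1 + 0 + 1 + 2 + 1 + 1 + 0 + 3 + 1 + 0 + 1 + 1 + 0 + 3 + 1 + 1 + 1 + 2 + 3 = 27
distinct = 276 − 27 = 249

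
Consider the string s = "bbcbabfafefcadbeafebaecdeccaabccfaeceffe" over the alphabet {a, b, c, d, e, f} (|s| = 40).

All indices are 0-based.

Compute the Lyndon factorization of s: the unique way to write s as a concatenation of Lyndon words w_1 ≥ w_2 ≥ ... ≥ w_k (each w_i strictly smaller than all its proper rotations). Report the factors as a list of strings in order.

emit factor 1: 'bbc' (i=0, period=3)
emit factor 2: 'b' (i=3, period=1)
emit factor 3: 'abfafefcadbeafebaecdecc' (i=4, period=23)
emit factor 4: 'aabccfaeceffe' (i=27, period=13)

["bbc", "b", "abfafefcadbeafebaecdecc", "aabccfaeceffe"]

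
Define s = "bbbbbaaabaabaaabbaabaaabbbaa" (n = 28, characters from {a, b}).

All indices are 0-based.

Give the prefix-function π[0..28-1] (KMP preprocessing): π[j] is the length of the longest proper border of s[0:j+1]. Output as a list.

π[0] = 0
j=1 s[j]='b': π[1]=1 (border 'b')
j=2 s[j]='b': π[2]=2 (border 'bb')
j=3 s[j]='b': π[3]=3 (border 'bbb')
j=4 s[j]='b': π[4]=4 (border 'bbbb')
j=5 s[j]='a': k: 4→3→2→1→0; π[5]=0 (border '')
j=6 s[j]='a': π[6]=0 (border '')
j=7 s[j]='a': π[7]=0 (border '')
j=8 s[j]='b': π[8]=1 (border 'b')
j=9 s[j]='a': k: 1→0; π[9]=0 (border '')
j=10 s[j]='a': π[10]=0 (border '')
j=11 s[j]='b': π[11]=1 (border 'b')
j=12 s[j]='a': k: 1→0; π[12]=0 (border '')
j=13 s[j]='a': π[13]=0 (border '')
j=14 s[j]='a': π[14]=0 (border '')
j=15 s[j]='b': π[15]=1 (border 'b')
j=16 s[j]='b': π[16]=2 (border 'bb')
j=17 s[j]='a': k: 2→1→0; π[17]=0 (border '')
j=18 s[j]='a': π[18]=0 (border '')
j=19 s[j]='b': π[19]=1 (border 'b')
j=20 s[j]='a': k: 1→0; π[20]=0 (border '')
j=21 s[j]='a': π[21]=0 (border '')
j=22 s[j]='a': π[22]=0 (border '')
j=23 s[j]='b': π[23]=1 (border 'b')
j=24 s[j]='b': π[24]=2 (border 'bb')
j=25 s[j]='b': π[25]=3 (border 'bbb')
j=26 s[j]='a': k: 3→2→1→0; π[26]=0 (border '')
j=27 s[j]='a': π[27]=0 (border '')

[0, 1, 2, 3, 4, 0, 0, 0, 1, 0, 0, 1, 0, 0, 0, 1, 2, 0, 0, 1, 0, 0, 0, 1, 2, 3, 0, 0]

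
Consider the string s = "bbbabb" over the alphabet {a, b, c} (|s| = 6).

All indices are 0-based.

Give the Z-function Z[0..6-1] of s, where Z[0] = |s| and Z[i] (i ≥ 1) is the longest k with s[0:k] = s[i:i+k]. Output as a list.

[6, 2, 1, 0, 2, 1]

Z[0]=6
i=1: i≥r, start 0; Z[1]=2 scan→box=[1,3)
i=2: min(r-i=1, Z[1]=2)=1; Z[2]=1
i=3: i≥r, start 0; Z[3]=0
i=4: i≥r, start 0; Z[4]=2 scan→box=[4,6)
i=5: min(r-i=1, Z[1]=2)=1; Z[5]=1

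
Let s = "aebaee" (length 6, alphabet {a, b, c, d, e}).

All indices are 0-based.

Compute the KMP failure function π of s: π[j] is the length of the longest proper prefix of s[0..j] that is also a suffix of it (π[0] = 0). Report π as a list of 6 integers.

[0, 0, 0, 1, 2, 0]

π[0] = 0
j=1 s[j]='e': π[1]=0 (border '')
j=2 s[j]='b': π[2]=0 (border '')
j=3 s[j]='a': π[3]=1 (border 'a')
j=4 s[j]='e': π[4]=2 (border 'ae')
j=5 s[j]='e': k: 2→0; π[5]=0 (border '')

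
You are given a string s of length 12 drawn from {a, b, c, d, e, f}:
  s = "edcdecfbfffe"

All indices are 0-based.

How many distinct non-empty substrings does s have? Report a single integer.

70

rank→(start, suffix):
  0 → (7, 'bfffe')
  1 → (2, 'cdecfbfffe')
  2 → (5, 'cfbfffe')
  3 → (1, 'dcdecfbfffe')
  4 → (3, 'decfbfffe')
  5 → (11, 'e')
  6 → (4, 'ecfbfffe')
  7 → (0, 'edcdecfbfffe')
  8 → (6, 'fbfffe')
  9 → (10, 'fe')
  10 → (9, 'ffe')
  11 → (8, 'fffe')

SA = [7, 2, 5, 1, 3, 11, 4, 0, 6, 10, 9, 8]
i: (SA[i-1],SA[i]) lcp shared
  1: (7,2) 0 ''
  2: (2,5) 1 'c'
  3: (5,1) 0 ''
  4: (1,3) 1 'd'
  5: (3,11) 0 ''
  6: (11,4) 1 'e'
  7: (4,0) 1 'e'
  8: (0,6) 0 ''
  9: (6,10) 1 'f'
  10: (10,9) 1 'f'
  11: (9,8) 2 'ff'

n(n+1)/2 = 12·13/2 = 78
Σ LCP = 0 + 0 + 1 + 0 + 1 + 0 + 1 + 1 + 0 + 1 + 1 + 2 = 8
distinct = 78 − 8 = 70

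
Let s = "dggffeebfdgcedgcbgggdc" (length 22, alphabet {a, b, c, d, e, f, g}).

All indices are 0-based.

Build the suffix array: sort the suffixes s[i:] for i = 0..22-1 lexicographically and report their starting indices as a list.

rank→(start, suffix):
  0 → (7, 'bfdgcedgcbgggdc')
  1 → (16, 'bgggdc')
  2 → (21, 'c')
  3 → (15, 'cbgggdc')
  4 → (11, 'cedgcbgggdc')
  5 → (20, 'dc')
  6 → (13, 'dgcbgggdc')
  7 → (9, 'dgcedgcbgggdc')
  8 → (0, 'dggffeebfdgcedgcbgggdc')
  9 → (6, 'ebfdgcedgcbgggdc')
  10 → (12, 'edgcbgggdc')
  11 → (5, 'eebfdgcedgcbgggdc')
  12 → (8, 'fdgcedgcbgggdc')
  13 → (4, 'feebfdgcedgcbgggdc')
  14 → (3, 'ffeebfdgcedgcbgggdc')
  15 → (14, 'gcbgggdc')
  16 → (10, 'gcedgcbgggdc')
  17 → (19, 'gdc')
  18 → (2, 'gffeebfdgcedgcbgggdc')
  19 → (18, 'ggdc')
  20 → (1, 'ggffeebfdgcedgcbgggdc')
  21 → (17, 'gggdc')

[7, 16, 21, 15, 11, 20, 13, 9, 0, 6, 12, 5, 8, 4, 3, 14, 10, 19, 2, 18, 1, 17]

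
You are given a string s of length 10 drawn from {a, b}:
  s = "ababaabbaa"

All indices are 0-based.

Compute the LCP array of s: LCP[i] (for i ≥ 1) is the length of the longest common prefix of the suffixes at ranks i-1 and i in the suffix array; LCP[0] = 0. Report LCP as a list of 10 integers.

sorted suffixes:
  #0 SA[0]=9  'a'
  #1 SA[1]=8  'aa'
  #2 SA[2]=4  'aabbaa'
  #3 SA[3]=2  'abaabbaa'
  #4 SA[4]=0  'ababaabbaa'
  #5 SA[5]=5  'abbaa'
  #6 SA[6]=7  'baa'
  #7 SA[7]=3  'baabbaa'
  #8 SA[8]=1  'babaabbaa'
  #9 SA[9]=6  'bbaa'

SA = [9, 8, 4, 2, 0, 5, 7, 3, 1, 6]
[i] adj suffixes → lcp
  [1] 9/8 → 1 ('a')
  [2] 8/4 → 2 ('aa')
  [3] 4/2 → 1 ('a')
  [4] 2/0 → 3 ('aba')
  [5] 0/5 → 2 ('ab')
  [6] 5/7 → 0 ('')
  [7] 7/3 → 3 ('baa')
  [8] 3/1 → 2 ('ba')
  [9] 1/6 → 1 ('b')

[0, 1, 2, 1, 3, 2, 0, 3, 2, 1]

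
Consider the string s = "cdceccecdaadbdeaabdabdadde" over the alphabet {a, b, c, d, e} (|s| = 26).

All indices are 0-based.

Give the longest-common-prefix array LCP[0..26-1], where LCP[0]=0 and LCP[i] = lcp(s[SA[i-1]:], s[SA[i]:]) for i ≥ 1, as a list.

sorted suffixes:
  #0 SA[0]=15  'aabdabdadde'
  #1 SA[1]=9  'aadbdeaabdabdadde'
  #2 SA[2]=16  'abdabdadde'
  #3 SA[3]=19  'abdadde'
  #4 SA[4]=10  'adbdeaabdabdadde'
  #5 SA[5]=22  'adde'
  #6 SA[6]=17  'bdabdadde'
  #7 SA[7]=20  'bdadde'
  #8 SA[8]=12  'bdeaabdabdadde'
  #9 SA[9]=4  'ccecdaadbdeaabdabdadde'
  #10 SA[10]=7  'cdaadbdeaabdabdadde'
  #11 SA[11]=0  'cdceccecdaadbdeaabdabdadde'
  #12 SA[12]=2  'ceccecdaadbdeaabdabdadde'
  #13 SA[13]=5  'cecdaadbdeaabdabdadde'
  #14 SA[14]=8  'daadbdeaabdabdadde'
  #15 SA[15]=18  'dabdadde'
  #16 SA[16]=21  'dadde'
  #17 SA[17]=11  'dbdeaabdabdadde'
  #18 SA[18]=1  'dceccecdaadbdeaabdabdadde'
  #19 SA[19]=23  'dde'
  #20 SA[20]=24  'de'
  #21 SA[21]=13  'deaabdabdadde'
  #22 SA[22]=25  'e'
  #23 SA[23]=14  'eaabdabdadde'
  #24 SA[24]=3  'eccecdaadbdeaabdabdadde'
  #25 SA[25]=6  'ecdaadbdeaabdabdadde'

SA = [15, 9, 16, 19, 10, 22, 17, 20, 12, 4, 7, 0, 2, 5, 8, 18, 21, 11, 1, 23, 24, 13, 25, 14, 3, 6]
i: (SA[i-1],SA[i]) lcp shared
  1: (15,9) 2 'aa'
  2: (9,16) 1 'a'
  3: (16,19) 4 'abda'
  4: (19,10) 1 'a'
  5: (10,22) 2 'ad'
  6: (22,17) 0 ''
  7: (17,20) 3 'bda'
  8: (20,12) 2 'bd'
  9: (12,4) 0 ''
  10: (4,7) 1 'c'
  11: (7,0) 2 'cd'
  12: (0,2) 1 'c'
  13: (2,5) 3 'cec'
  14: (5,8) 0 ''
  15: (8,18) 2 'da'
  16: (18,21) 2 'da'
  17: (21,11) 1 'd'
  18: (11,1) 1 'd'
  19: (1,23) 1 'd'
  20: (23,24) 1 'd'
  21: (24,13) 2 'de'
  22: (13,25) 0 ''
  23: (25,14) 1 'e'
  24: (14,3) 1 'e'
  25: (3,6) 2 'ec'

[0, 2, 1, 4, 1, 2, 0, 3, 2, 0, 1, 2, 1, 3, 0, 2, 2, 1, 1, 1, 1, 2, 0, 1, 1, 2]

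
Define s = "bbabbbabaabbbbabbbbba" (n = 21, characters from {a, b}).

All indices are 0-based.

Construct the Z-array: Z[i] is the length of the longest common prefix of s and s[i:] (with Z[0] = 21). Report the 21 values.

[21, 1, 0, 2, 4, 1, 0, 1, 0, 0, 2, 2, 6, 1, 0, 2, 2, 2, 3, 1, 0]

Z[0]=21
i=1: outside box; Z[1]=1 scan→box=[1,2)
i=2: outside box; Z[2]=0
i=3: outside box; Z[3]=2 scan→box=[3,5)
i=4: min(r-i=1, Z[1]=1)=1; Z[4]=4 scan→box=[4,8)
i=5: min(r-i=3, Z[1]=1)=1; Z[5]=1
i=6: min(r-i=2, Z[2]=0)=0; Z[6]=0
i=7: min(r-i=1, Z[3]=2)=1; Z[7]=1
i=8: outside box; Z[8]=0
i=9: outside box; Z[9]=0
i=10: outside box; Z[10]=2 scan→box=[10,12)
i=11: min(r-i=1, Z[1]=1)=1; Z[11]=2 scan→box=[11,13)
i=12: min(r-i=1, Z[1]=1)=1; Z[12]=6 scan→box=[12,18)
i=13: min(r-i=5, Z[1]=1)=1; Z[13]=1
i=14: min(r-i=4, Z[2]=0)=0; Z[14]=0
i=15: min(r-i=3, Z[3]=2)=2; Z[15]=2
i=16: min(r-i=2, Z[4]=4)=2; Z[16]=2
i=17: min(r-i=1, Z[5]=1)=1; Z[17]=2 scan→box=[17,19)
i=18: min(r-i=1, Z[1]=1)=1; Z[18]=3 scan→box=[18,21)
i=19: min(r-i=2, Z[1]=1)=1; Z[19]=1
i=20: min(r-i=1, Z[2]=0)=0; Z[20]=0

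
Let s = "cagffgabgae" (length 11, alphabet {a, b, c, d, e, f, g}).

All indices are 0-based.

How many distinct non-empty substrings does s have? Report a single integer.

rank | idx | suffix
   0 |   6 | abgae
   1 |   9 | ae
   2 |   1 | agffgabgae
   3 |   7 | bgae
   4 |   0 | cagffgabgae
   5 |  10 | e
   6 |   3 | ffgabgae
   7 |   4 | fgabgae
   8 |   5 | gabgae
   9 |   8 | gae
  10 |   2 | gffgabgae

SA = [6, 9, 1, 7, 0, 10, 3, 4, 5, 8, 2]
rank  pair      lcp
   1  s[6:],s[9:]  1  'a'
   2  s[9:],s[1:]  1  'a'
   3  s[1:],s[7:]  0  ''
   4  s[7:],s[0:]  0  ''
   5  s[0:],s[10:]  0  ''
   6  s[10:],s[3:]  0  ''
   7  s[3:],s[4:]  1  'f'
   8  s[4:],s[5:]  0  ''
   9  s[5:],s[8:]  2  'ga'
  10  s[8:],s[2:]  1  'g'

n(n+1)/2 = 11·12/2 = 66
Σ LCP = 0 + 1 + 1 + 0 + 0 + 0 + 0 + 1 + 0 + 2 + 1 = 6
distinct = 66 − 6 = 60

60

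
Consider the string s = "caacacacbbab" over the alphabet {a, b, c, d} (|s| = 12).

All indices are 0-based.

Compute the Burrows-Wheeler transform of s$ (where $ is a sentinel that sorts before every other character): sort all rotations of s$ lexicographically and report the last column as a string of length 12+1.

bcbaccabc$aaa

rank  rotation       last
    0  $caacacacbbab  b
    1  aacacacbbab$c  c
    2  ab$caacacacbb  b
    3  acacacbbab$ca  a
    4  acacbbab$caac  c
    5  acbbab$caacac  c
    6  b$caacacacbba  a
    7  bab$caacacacb  b
    8  bbab$caacacac  c
    9  caacacacbbab$  $
   10  cacacbbab$caa  a
   11  cacbbab$caaca  a
   12  cbbab$caacaca  a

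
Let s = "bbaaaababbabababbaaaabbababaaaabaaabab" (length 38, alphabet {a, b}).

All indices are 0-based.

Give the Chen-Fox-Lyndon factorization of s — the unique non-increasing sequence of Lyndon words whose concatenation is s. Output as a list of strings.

emit factor 1: 'b' (i=0, period=1)
emit factor 2: 'b' (i=1, period=1)
emit factor 3: 'aaaababbabababbaaaabbabab' (i=2, period=25)
emit factor 4: 'aaaabaaabab' (i=27, period=11)

["b", "b", "aaaababbabababbaaaabbabab", "aaaabaaabab"]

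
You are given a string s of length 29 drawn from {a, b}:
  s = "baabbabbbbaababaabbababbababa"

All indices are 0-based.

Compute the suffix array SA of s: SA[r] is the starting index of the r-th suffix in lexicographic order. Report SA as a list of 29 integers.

[28, 10, 15, 1, 26, 13, 24, 11, 19, 21, 16, 2, 5, 27, 9, 14, 0, 25, 12, 23, 18, 20, 4, 8, 22, 17, 3, 7, 6]

rank | idx | suffix
   0 |  28 | a
   1 |  10 | aababaabbababbababa
   2 |  15 | aabbababbababa
   3 |   1 | aabbabbbbaababaabbababbababa
   4 |  26 | aba
   5 |  13 | abaabbababbababa
   6 |  24 | ababa
   7 |  11 | ababaabbababbababa
   8 |  19 | ababbababa
   9 |  21 | abbababa
  10 |  16 | abbababbababa
  11 |   2 | abbabbbbaababaabbababbababa
  12 |   5 | abbbbaababaabbababbababa
  13 |  27 | ba
  14 |   9 | baababaabbababbababa
  15 |  14 | baabbababbababa
  16 |   0 | baabbabbbbaababaabbababbababa
  17 |  25 | baba
  18 |  12 | babaabbababbababa
  19 |  23 | bababa
  20 |  18 | bababbababa
  21 |  20 | babbababa
  22 |   4 | babbbbaababaabbababbababa
  23 |   8 | bbaababaabbababbababa
  24 |  22 | bbababa
  25 |  17 | bbababbababa
  26 |   3 | bbabbbbaababaabbababbababa
  27 |   7 | bbbaababaabbababbababa
  28 |   6 | bbbbaababaabbababbababa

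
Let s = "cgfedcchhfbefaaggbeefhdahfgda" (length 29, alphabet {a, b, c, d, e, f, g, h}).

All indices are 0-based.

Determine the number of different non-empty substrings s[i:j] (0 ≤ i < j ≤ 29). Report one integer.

410

rank | idx | suffix
   0 |  28 | a
   1 |  13 | aaggbeefhdahfgda
   2 |  14 | aggbeefhdahfgda
   3 |  23 | ahfgda
   4 |  17 | beefhdahfgda
   5 |  10 | befaaggbeefhdahfgda
   6 |   5 | cchhfbefaaggbeefhdahfgda
   7 |   0 | cgfedcchhfbefaaggbeefhdahfgda
   8 |   6 | chhfbefaaggbeefhdahfgda
   9 |  27 | da
  10 |  22 | dahfgda
  11 |   4 | dcchhfbefaaggbeefhdahfgda
  12 |   3 | edcchhfbefaaggbeefhdahfgda
  13 |  18 | eefhdahfgda
  14 |  11 | efaaggbeefhdahfgda
  15 |  19 | efhdahfgda
  16 |  12 | faaggbeefhdahfgda
  17 |   9 | fbefaaggbeefhdahfgda
  18 |   2 | fedcchhfbefaaggbeefhdahfgda
  19 |  25 | fgda
  20 |  20 | fhdahfgda
  21 |  16 | gbeefhdahfgda
  22 |  26 | gda
  23 |   1 | gfedcchhfbefaaggbeefhdahfgda
  24 |  15 | ggbeefhdahfgda
  25 |  21 | hdahfgda
  26 |   8 | hfbefaaggbeefhdahfgda
  27 |  24 | hfgda
  28 |   7 | hhfbefaaggbeefhdahfgda

SA = [28, 13, 14, 23, 17, 10, 5, 0, 6, 27, 22, 4, 3, 18, 11, 19, 12, 9, 2, 25, 20, 16, 26, 1, 15, 21, 8, 24, 7]
i: (SA[i-1],SA[i]) lcp shared
  1: (28,13) 1 'a'
  2: (13,14) 1 'a'
  3: (14,23) 1 'a'
  4: (23,17) 0 ''
  5: (17,10) 2 'be'
  6: (10,5) 0 ''
  7: (5,0) 1 'c'
  8: (0,6) 1 'c'
  9: (6,27) 0 ''
  10: (27,22) 2 'da'
  11: (22,4) 1 'd'
  12: (4,3) 0 ''
  13: (3,18) 1 'e'
  14: (18,11) 1 'e'
  15: (11,19) 2 'ef'
  16: (19,12) 0 ''
  17: (12,9) 1 'f'
  18: (9,2) 1 'f'
  19: (2,25) 1 'f'
  20: (25,20) 1 'f'
  21: (20,16) 0 ''
  22: (16,26) 1 'g'
  23: (26,1) 1 'g'
  24: (1,15) 1 'g'
  25: (15,21) 0 ''
  26: (21,8) 1 'h'
  27: (8,24) 2 'hf'
  28: (24,7) 1 'h'

n(n+1)/2 = 29·30/2 = 435
Σ LCP = 0 + 1 + 1 + 1 + 0 + 2 + 0 + 1 + 1 + 0 + 2 + 1 + 0 + 1 + 1 + 2 + 0 + 1 + 1 + 1 + 1 + 0 + 1 + 1 + 1 + 0 + 1 + 2 + 1 = 25
distinct = 435 − 25 = 410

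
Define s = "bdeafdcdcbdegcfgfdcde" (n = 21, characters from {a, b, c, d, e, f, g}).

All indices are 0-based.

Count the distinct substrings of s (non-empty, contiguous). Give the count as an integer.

rank→(start, suffix):
  0 → (3, 'afdcdcbdegcfgfdcde')
  1 → (0, 'bdeafdcdcbdegcfgfdcde')
  2 → (9, 'bdegcfgfdcde')
  3 → (8, 'cbdegcfgfdcde')
  4 → (6, 'cdcbdegcfgfdcde')
  5 → (18, 'cde')
  6 → (13, 'cfgfdcde')
  7 → (7, 'dcbdegcfgfdcde')
  8 → (5, 'dcdcbdegcfgfdcde')
  9 → (17, 'dcde')
  10 → (19, 'de')
  11 → (1, 'deafdcdcbdegcfgfdcde')
  12 → (10, 'degcfgfdcde')
  13 → (20, 'e')
  14 → (2, 'eafdcdcbdegcfgfdcde')
  15 → (11, 'egcfgfdcde')
  16 → (4, 'fdcdcbdegcfgfdcde')
  17 → (16, 'fdcde')
  18 → (14, 'fgfdcde')
  19 → (12, 'gcfgfdcde')
  20 → (15, 'gfdcde')

SA = [3, 0, 9, 8, 6, 18, 13, 7, 5, 17, 19, 1, 10, 20, 2, 11, 4, 16, 14, 12, 15]
rank  pair      lcp
   1  s[3:],s[0:]  0  ''
   2  s[0:],s[9:]  3  'bde'
   3  s[9:],s[8:]  0  ''
   4  s[8:],s[6:]  1  'c'
   5  s[6:],s[18:]  2  'cd'
   6  s[18:],s[13:]  1  'c'
   7  s[13:],s[7:]  0  ''
   8  s[7:],s[5:]  2  'dc'
   9  s[5:],s[17:]  3  'dcd'
  10  s[17:],s[19:]  1  'd'
  11  s[19:],s[1:]  2  'de'
  12  s[1:],s[10:]  2  'de'
  13  s[10:],s[20:]  0  ''
  14  s[20:],s[2:]  1  'e'
  15  s[2:],s[11:]  1  'e'
  16  s[11:],s[4:]  0  ''
  17  s[4:],s[16:]  4  'fdcd'
  18  s[16:],s[14:]  1  'f'
  19  s[14:],s[12:]  0  ''
  20  s[12:],s[15:]  1  'g'

n(n+1)/2 = 21·22/2 = 231
Σ LCP = 0 + 0 + 3 + 0 + 1 + 2 + 1 + 0 + 2 + 3 + 1 + 2 + 2 + 0 + 1 + 1 + 0 + 4 + 1 + 0 + 1 = 25
distinct = 231 − 25 = 206

206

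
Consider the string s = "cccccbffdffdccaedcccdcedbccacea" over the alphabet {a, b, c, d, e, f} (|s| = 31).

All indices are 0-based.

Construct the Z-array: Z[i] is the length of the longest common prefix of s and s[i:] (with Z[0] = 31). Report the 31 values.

[31, 4, 3, 2, 1, 0, 0, 0, 0, 0, 0, 0, 2, 1, 0, 0, 0, 3, 2, 1, 0, 1, 0, 0, 0, 2, 1, 0, 1, 0, 0]

Z[0]=31
i=1: i≥r, start 0; Z[1]=4 grow→box=[1,5)
i=2: min(r-i=3, Z[1]=4)=3; Z[2]=3
i=3: min(r-i=2, Z[2]=3)=2; Z[3]=2
i=4: min(r-i=1, Z[3]=2)=1; Z[4]=1
i=5: i≥r, start 0; Z[5]=0
i=6: i≥r, start 0; Z[6]=0
i=7: i≥r, start 0; Z[7]=0
i=8: i≥r, start 0; Z[8]=0
i=9: i≥r, start 0; Z[9]=0
i=10: i≥r, start 0; Z[10]=0
i=11: i≥r, start 0; Z[11]=0
i=12: i≥r, start 0; Z[12]=2 grow→box=[12,14)
i=13: min(r-i=1, Z[1]=4)=1; Z[13]=1
i=14: i≥r, start 0; Z[14]=0
i=15: i≥r, start 0; Z[15]=0
i=16: i≥r, start 0; Z[16]=0
i=17: i≥r, start 0; Z[17]=3 grow→box=[17,20)
i=18: min(r-i=2, Z[1]=4)=2; Z[18]=2
i=19: min(r-i=1, Z[2]=3)=1; Z[19]=1
i=20: i≥r, start 0; Z[20]=0
i=21: i≥r, start 0; Z[21]=1 grow→box=[21,22)
i=22: i≥r, start 0; Z[22]=0
i=23: i≥r, start 0; Z[23]=0
i=24: i≥r, start 0; Z[24]=0
i=25: i≥r, start 0; Z[25]=2 grow→box=[25,27)
i=26: min(r-i=1, Z[1]=4)=1; Z[26]=1
i=27: i≥r, start 0; Z[27]=0
i=28: i≥r, start 0; Z[28]=1 grow→box=[28,29)
i=29: i≥r, start 0; Z[29]=0
i=30: i≥r, start 0; Z[30]=0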